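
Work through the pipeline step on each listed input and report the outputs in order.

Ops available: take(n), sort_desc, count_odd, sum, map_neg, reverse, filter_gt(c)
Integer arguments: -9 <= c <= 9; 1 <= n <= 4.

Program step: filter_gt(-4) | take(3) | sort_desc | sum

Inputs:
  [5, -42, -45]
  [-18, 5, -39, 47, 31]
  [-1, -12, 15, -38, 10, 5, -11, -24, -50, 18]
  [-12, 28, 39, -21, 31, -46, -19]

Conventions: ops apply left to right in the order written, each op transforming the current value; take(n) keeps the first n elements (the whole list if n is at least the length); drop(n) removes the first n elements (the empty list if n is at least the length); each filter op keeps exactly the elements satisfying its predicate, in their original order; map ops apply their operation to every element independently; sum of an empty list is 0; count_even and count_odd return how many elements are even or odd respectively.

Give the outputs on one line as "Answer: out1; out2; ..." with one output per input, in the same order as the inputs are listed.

Execution, op by op:
  [5, -42, -45] -> [5] -> [5] -> [5] -> 5
  [-18, 5, -39, 47, 31] -> [5, 47, 31] -> [5, 47, 31] -> [47, 31, 5] -> 83
  [-1, -12, 15, -38, 10, 5, -11, -24, -50, 18] -> [-1, 15, 10, 5, 18] -> [-1, 15, 10] -> [15, 10, -1] -> 24
  [-12, 28, 39, -21, 31, -46, -19] -> [28, 39, 31] -> [28, 39, 31] -> [39, 31, 28] -> 98

5; 83; 24; 98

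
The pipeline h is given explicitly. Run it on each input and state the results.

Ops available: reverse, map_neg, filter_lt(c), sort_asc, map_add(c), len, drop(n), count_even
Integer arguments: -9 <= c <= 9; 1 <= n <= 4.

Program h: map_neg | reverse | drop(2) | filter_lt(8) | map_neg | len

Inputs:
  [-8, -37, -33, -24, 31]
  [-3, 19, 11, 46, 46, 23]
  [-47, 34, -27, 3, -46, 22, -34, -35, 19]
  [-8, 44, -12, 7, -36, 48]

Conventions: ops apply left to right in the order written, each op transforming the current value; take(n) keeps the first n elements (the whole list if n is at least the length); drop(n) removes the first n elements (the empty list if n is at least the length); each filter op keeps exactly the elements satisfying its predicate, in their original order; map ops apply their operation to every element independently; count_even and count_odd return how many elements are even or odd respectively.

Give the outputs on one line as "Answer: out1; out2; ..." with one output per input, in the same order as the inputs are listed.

0; 4; 3; 2

Execution, op by op:
  [-8, -37, -33, -24, 31] -> [8, 37, 33, 24, -31] -> [-31, 24, 33, 37, 8] -> [33, 37, 8] -> [] -> [] -> 0
  [-3, 19, 11, 46, 46, 23] -> [3, -19, -11, -46, -46, -23] -> [-23, -46, -46, -11, -19, 3] -> [-46, -11, -19, 3] -> [-46, -11, -19, 3] -> [46, 11, 19, -3] -> 4
  [-47, 34, -27, 3, -46, 22, -34, -35, 19] -> [47, -34, 27, -3, 46, -22, 34, 35, -19] -> [-19, 35, 34, -22, 46, -3, 27, -34, 47] -> [34, -22, 46, -3, 27, -34, 47] -> [-22, -3, -34] -> [22, 3, 34] -> 3
  [-8, 44, -12, 7, -36, 48] -> [8, -44, 12, -7, 36, -48] -> [-48, 36, -7, 12, -44, 8] -> [-7, 12, -44, 8] -> [-7, -44] -> [7, 44] -> 2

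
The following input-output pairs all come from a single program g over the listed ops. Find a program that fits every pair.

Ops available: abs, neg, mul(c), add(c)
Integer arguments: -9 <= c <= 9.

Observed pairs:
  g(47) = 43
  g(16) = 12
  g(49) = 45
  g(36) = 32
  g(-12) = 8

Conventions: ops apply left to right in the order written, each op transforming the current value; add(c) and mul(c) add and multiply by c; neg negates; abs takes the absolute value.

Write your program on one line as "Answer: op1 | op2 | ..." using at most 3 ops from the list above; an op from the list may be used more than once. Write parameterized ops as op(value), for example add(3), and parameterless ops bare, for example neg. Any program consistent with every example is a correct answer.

abs | add(-4)

Check, running the answer program on each example:
  47 -> 47 -> 43
  16 -> 16 -> 12
  49 -> 49 -> 45
  36 -> 36 -> 32
  -12 -> 12 -> 8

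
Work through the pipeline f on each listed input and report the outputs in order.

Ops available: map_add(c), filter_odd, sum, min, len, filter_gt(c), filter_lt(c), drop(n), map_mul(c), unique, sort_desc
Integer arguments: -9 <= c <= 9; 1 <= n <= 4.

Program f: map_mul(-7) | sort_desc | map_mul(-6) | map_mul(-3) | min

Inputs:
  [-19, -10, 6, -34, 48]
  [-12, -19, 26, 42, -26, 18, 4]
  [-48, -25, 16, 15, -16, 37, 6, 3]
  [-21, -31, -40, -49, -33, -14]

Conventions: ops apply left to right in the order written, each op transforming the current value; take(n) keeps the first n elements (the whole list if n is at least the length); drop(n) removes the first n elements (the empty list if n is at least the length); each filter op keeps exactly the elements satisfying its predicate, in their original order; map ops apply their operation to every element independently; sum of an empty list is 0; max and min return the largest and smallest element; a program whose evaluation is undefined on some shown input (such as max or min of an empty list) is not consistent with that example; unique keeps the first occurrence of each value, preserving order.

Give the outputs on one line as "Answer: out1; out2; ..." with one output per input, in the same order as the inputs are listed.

-6048; -5292; -4662; 1764

Execution, op by op:
  [-19, -10, 6, -34, 48] -> [133, 70, -42, 238, -336] -> [238, 133, 70, -42, -336] -> [-1428, -798, -420, 252, 2016] -> [4284, 2394, 1260, -756, -6048] -> -6048
  [-12, -19, 26, 42, -26, 18, 4] -> [84, 133, -182, -294, 182, -126, -28] -> [182, 133, 84, -28, -126, -182, -294] -> [-1092, -798, -504, 168, 756, 1092, 1764] -> [3276, 2394, 1512, -504, -2268, -3276, -5292] -> -5292
  [-48, -25, 16, 15, -16, 37, 6, 3] -> [336, 175, -112, -105, 112, -259, -42, -21] -> [336, 175, 112, -21, -42, -105, -112, -259] -> [-2016, -1050, -672, 126, 252, 630, 672, 1554] -> [6048, 3150, 2016, -378, -756, -1890, -2016, -4662] -> -4662
  [-21, -31, -40, -49, -33, -14] -> [147, 217, 280, 343, 231, 98] -> [343, 280, 231, 217, 147, 98] -> [-2058, -1680, -1386, -1302, -882, -588] -> [6174, 5040, 4158, 3906, 2646, 1764] -> 1764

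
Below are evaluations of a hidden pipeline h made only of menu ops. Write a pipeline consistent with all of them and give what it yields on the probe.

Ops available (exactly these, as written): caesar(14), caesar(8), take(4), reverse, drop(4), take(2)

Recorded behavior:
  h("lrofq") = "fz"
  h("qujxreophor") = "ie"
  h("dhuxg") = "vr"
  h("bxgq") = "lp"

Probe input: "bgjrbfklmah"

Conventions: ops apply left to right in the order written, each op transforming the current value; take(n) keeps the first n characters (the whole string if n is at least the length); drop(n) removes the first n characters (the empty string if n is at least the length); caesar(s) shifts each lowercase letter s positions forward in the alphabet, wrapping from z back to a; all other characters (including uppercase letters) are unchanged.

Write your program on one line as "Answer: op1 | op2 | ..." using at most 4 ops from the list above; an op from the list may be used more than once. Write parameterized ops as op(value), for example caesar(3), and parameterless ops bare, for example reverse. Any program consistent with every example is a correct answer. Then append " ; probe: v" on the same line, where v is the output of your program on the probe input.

caesar(14) | take(2) | reverse ; probe: "up"

Check, running the answer program on each example:
  "lrofq" -> "zfcte" -> "zf" -> "fz"
  "qujxreophor" -> "eixlfscdvcf" -> "ei" -> "ie"
  "dhuxg" -> "rvilu" -> "rv" -> "vr"
  "bxgq" -> "plue" -> "pl" -> "lp"
  probe: "bgjrbfklmah" -> "puxfptyzaov" -> "pu" -> "up"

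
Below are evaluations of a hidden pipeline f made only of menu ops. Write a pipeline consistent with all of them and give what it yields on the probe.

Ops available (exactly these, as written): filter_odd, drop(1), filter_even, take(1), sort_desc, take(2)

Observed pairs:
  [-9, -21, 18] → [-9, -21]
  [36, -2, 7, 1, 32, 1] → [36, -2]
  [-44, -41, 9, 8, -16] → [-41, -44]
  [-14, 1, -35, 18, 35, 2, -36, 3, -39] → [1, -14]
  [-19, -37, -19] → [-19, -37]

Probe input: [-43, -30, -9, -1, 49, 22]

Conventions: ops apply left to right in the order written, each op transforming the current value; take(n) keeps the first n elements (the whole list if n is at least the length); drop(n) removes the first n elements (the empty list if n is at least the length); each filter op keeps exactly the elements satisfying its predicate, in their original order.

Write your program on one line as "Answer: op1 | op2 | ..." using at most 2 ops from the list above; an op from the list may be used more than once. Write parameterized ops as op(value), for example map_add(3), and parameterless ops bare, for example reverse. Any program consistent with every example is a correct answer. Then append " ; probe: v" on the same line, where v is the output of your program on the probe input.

take(2) | sort_desc ; probe: [-30, -43]

Check, running the answer program on each example:
  [-9, -21, 18] -> [-9, -21] -> [-9, -21]
  [36, -2, 7, 1, 32, 1] -> [36, -2] -> [36, -2]
  [-44, -41, 9, 8, -16] -> [-44, -41] -> [-41, -44]
  [-14, 1, -35, 18, 35, 2, -36, 3, -39] -> [-14, 1] -> [1, -14]
  [-19, -37, -19] -> [-19, -37] -> [-19, -37]
  probe: [-43, -30, -9, -1, 49, 22] -> [-43, -30] -> [-30, -43]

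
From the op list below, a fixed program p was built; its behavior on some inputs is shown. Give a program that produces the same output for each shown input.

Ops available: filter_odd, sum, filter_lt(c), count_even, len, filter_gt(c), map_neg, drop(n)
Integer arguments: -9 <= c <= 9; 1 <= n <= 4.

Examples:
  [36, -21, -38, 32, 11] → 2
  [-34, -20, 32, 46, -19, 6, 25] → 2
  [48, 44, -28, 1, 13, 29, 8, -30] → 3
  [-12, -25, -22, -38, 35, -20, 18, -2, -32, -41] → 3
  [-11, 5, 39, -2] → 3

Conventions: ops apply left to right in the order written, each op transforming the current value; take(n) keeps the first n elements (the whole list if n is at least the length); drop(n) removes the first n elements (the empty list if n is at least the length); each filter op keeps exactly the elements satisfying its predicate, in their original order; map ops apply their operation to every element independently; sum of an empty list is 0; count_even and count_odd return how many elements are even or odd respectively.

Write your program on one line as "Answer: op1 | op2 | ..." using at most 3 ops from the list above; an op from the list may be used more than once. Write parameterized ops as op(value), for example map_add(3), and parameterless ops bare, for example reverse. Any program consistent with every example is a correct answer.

map_neg | filter_odd | len

Check, running the answer program on each example:
  [36, -21, -38, 32, 11] -> [-36, 21, 38, -32, -11] -> [21, -11] -> 2
  [-34, -20, 32, 46, -19, 6, 25] -> [34, 20, -32, -46, 19, -6, -25] -> [19, -25] -> 2
  [48, 44, -28, 1, 13, 29, 8, -30] -> [-48, -44, 28, -1, -13, -29, -8, 30] -> [-1, -13, -29] -> 3
  [-12, -25, -22, -38, 35, -20, 18, -2, -32, -41] -> [12, 25, 22, 38, -35, 20, -18, 2, 32, 41] -> [25, -35, 41] -> 3
  [-11, 5, 39, -2] -> [11, -5, -39, 2] -> [11, -5, -39] -> 3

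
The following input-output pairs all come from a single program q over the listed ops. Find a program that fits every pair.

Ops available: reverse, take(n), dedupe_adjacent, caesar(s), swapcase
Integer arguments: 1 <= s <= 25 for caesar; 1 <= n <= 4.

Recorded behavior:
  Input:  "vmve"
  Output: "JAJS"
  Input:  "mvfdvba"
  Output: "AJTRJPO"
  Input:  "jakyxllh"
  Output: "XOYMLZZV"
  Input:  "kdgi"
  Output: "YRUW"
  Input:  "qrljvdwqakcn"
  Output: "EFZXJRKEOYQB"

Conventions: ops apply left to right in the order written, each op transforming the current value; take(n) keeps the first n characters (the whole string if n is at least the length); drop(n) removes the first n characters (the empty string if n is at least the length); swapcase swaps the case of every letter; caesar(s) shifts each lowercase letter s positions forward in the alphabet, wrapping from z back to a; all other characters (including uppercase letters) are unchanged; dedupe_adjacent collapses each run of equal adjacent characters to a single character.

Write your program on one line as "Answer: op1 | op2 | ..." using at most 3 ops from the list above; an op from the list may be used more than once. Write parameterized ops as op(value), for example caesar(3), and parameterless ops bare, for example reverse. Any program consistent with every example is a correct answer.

caesar(14) | swapcase

Check, running the answer program on each example:
  "vmve" -> "jajs" -> "JAJS"
  "mvfdvba" -> "ajtrjpo" -> "AJTRJPO"
  "jakyxllh" -> "xoymlzzv" -> "XOYMLZZV"
  "kdgi" -> "yruw" -> "YRUW"
  "qrljvdwqakcn" -> "efzxjrkeoyqb" -> "EFZXJRKEOYQB"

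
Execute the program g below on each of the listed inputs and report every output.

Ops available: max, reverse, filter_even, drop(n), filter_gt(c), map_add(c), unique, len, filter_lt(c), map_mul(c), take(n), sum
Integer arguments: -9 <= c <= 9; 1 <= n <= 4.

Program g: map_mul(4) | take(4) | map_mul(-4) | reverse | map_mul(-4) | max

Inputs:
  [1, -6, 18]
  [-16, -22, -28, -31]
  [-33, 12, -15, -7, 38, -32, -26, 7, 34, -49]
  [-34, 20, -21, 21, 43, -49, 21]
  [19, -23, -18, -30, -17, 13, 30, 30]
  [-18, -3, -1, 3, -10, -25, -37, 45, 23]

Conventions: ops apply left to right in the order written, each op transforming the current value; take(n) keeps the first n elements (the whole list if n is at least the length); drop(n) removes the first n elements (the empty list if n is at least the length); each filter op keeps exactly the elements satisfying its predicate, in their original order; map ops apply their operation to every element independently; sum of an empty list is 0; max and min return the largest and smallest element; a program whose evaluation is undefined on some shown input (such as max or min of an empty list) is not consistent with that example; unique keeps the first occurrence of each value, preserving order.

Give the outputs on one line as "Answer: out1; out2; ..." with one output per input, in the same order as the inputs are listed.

1152; -1024; 768; 1344; 1216; 192

Execution, op by op:
  [1, -6, 18] -> [4, -24, 72] -> [4, -24, 72] -> [-16, 96, -288] -> [-288, 96, -16] -> [1152, -384, 64] -> 1152
  [-16, -22, -28, -31] -> [-64, -88, -112, -124] -> [-64, -88, -112, -124] -> [256, 352, 448, 496] -> [496, 448, 352, 256] -> [-1984, -1792, -1408, -1024] -> -1024
  [-33, 12, -15, -7, 38, -32, -26, 7, 34, -49] -> [-132, 48, -60, -28, 152, -128, -104, 28, 136, -196] -> [-132, 48, -60, -28] -> [528, -192, 240, 112] -> [112, 240, -192, 528] -> [-448, -960, 768, -2112] -> 768
  [-34, 20, -21, 21, 43, -49, 21] -> [-136, 80, -84, 84, 172, -196, 84] -> [-136, 80, -84, 84] -> [544, -320, 336, -336] -> [-336, 336, -320, 544] -> [1344, -1344, 1280, -2176] -> 1344
  [19, -23, -18, -30, -17, 13, 30, 30] -> [76, -92, -72, -120, -68, 52, 120, 120] -> [76, -92, -72, -120] -> [-304, 368, 288, 480] -> [480, 288, 368, -304] -> [-1920, -1152, -1472, 1216] -> 1216
  [-18, -3, -1, 3, -10, -25, -37, 45, 23] -> [-72, -12, -4, 12, -40, -100, -148, 180, 92] -> [-72, -12, -4, 12] -> [288, 48, 16, -48] -> [-48, 16, 48, 288] -> [192, -64, -192, -1152] -> 192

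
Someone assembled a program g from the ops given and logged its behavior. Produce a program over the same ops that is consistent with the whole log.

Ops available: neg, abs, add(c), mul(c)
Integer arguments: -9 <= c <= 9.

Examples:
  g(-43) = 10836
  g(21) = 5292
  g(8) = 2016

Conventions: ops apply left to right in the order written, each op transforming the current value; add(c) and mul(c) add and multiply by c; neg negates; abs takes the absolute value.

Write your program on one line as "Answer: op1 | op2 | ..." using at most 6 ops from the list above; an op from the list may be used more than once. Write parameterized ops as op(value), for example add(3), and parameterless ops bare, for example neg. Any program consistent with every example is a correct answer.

mul(2) | mul(2) | mul(-9) | mul(-7) | abs

Check, running the answer program on each example:
  -43 -> -86 -> -172 -> 1548 -> -10836 -> 10836
  21 -> 42 -> 84 -> -756 -> 5292 -> 5292
  8 -> 16 -> 32 -> -288 -> 2016 -> 2016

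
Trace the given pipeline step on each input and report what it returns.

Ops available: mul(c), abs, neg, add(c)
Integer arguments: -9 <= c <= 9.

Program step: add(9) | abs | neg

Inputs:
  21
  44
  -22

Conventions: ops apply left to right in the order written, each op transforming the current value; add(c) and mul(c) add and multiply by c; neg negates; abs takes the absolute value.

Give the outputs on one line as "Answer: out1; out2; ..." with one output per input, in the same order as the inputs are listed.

Execution, op by op:
  21 -> 30 -> 30 -> -30
  44 -> 53 -> 53 -> -53
  -22 -> -13 -> 13 -> -13

-30; -53; -13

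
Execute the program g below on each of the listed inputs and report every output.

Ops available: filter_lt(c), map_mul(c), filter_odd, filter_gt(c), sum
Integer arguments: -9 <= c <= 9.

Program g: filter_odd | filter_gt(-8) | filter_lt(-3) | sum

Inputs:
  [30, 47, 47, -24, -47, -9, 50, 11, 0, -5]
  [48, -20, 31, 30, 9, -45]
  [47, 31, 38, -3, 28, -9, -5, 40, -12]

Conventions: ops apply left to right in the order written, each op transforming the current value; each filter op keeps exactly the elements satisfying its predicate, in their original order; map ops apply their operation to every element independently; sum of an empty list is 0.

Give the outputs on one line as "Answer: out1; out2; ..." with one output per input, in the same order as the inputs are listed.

-5; 0; -5

Execution, op by op:
  [30, 47, 47, -24, -47, -9, 50, 11, 0, -5] -> [47, 47, -47, -9, 11, -5] -> [47, 47, 11, -5] -> [-5] -> -5
  [48, -20, 31, 30, 9, -45] -> [31, 9, -45] -> [31, 9] -> [] -> 0
  [47, 31, 38, -3, 28, -9, -5, 40, -12] -> [47, 31, -3, -9, -5] -> [47, 31, -3, -5] -> [-5] -> -5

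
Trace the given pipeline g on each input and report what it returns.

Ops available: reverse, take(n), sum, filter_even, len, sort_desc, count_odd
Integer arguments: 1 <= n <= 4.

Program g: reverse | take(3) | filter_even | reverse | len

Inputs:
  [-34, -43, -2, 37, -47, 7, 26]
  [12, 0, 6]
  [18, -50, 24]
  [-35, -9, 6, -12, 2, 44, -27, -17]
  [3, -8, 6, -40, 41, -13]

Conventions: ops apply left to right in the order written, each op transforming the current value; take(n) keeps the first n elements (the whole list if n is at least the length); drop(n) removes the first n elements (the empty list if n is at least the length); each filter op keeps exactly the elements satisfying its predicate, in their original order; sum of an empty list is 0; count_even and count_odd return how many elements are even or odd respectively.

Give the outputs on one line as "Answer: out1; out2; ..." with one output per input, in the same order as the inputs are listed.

Execution, op by op:
  [-34, -43, -2, 37, -47, 7, 26] -> [26, 7, -47, 37, -2, -43, -34] -> [26, 7, -47] -> [26] -> [26] -> 1
  [12, 0, 6] -> [6, 0, 12] -> [6, 0, 12] -> [6, 0, 12] -> [12, 0, 6] -> 3
  [18, -50, 24] -> [24, -50, 18] -> [24, -50, 18] -> [24, -50, 18] -> [18, -50, 24] -> 3
  [-35, -9, 6, -12, 2, 44, -27, -17] -> [-17, -27, 44, 2, -12, 6, -9, -35] -> [-17, -27, 44] -> [44] -> [44] -> 1
  [3, -8, 6, -40, 41, -13] -> [-13, 41, -40, 6, -8, 3] -> [-13, 41, -40] -> [-40] -> [-40] -> 1

1; 3; 3; 1; 1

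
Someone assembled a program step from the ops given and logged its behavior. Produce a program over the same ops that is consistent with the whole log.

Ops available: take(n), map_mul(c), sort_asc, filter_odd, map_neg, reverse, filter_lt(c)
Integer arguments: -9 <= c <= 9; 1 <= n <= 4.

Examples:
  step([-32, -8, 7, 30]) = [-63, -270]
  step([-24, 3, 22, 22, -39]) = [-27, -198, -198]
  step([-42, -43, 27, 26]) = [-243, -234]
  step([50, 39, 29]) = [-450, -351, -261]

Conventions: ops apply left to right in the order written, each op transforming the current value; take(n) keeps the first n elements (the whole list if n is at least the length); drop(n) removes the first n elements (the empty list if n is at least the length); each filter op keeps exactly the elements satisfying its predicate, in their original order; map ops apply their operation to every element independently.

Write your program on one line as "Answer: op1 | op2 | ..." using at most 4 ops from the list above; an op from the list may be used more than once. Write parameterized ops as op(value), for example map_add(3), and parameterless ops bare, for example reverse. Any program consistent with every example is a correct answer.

map_neg | filter_lt(2) | map_mul(-9) | map_neg

Check, running the answer program on each example:
  [-32, -8, 7, 30] -> [32, 8, -7, -30] -> [-7, -30] -> [63, 270] -> [-63, -270]
  [-24, 3, 22, 22, -39] -> [24, -3, -22, -22, 39] -> [-3, -22, -22] -> [27, 198, 198] -> [-27, -198, -198]
  [-42, -43, 27, 26] -> [42, 43, -27, -26] -> [-27, -26] -> [243, 234] -> [-243, -234]
  [50, 39, 29] -> [-50, -39, -29] -> [-50, -39, -29] -> [450, 351, 261] -> [-450, -351, -261]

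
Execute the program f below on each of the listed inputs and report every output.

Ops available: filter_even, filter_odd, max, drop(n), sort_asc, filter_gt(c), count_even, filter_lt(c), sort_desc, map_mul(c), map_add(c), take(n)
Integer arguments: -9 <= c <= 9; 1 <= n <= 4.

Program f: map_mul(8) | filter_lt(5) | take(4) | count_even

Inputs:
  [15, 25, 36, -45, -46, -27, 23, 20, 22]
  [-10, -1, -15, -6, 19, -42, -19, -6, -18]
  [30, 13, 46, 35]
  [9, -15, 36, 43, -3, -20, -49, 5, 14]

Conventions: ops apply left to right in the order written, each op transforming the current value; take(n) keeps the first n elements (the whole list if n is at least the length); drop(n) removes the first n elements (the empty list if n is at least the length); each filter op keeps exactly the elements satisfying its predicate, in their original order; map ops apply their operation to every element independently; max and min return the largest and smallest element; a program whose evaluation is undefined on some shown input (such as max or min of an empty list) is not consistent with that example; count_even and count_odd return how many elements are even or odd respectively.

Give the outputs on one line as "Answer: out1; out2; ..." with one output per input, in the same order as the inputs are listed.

3; 4; 0; 4

Execution, op by op:
  [15, 25, 36, -45, -46, -27, 23, 20, 22] -> [120, 200, 288, -360, -368, -216, 184, 160, 176] -> [-360, -368, -216] -> [-360, -368, -216] -> 3
  [-10, -1, -15, -6, 19, -42, -19, -6, -18] -> [-80, -8, -120, -48, 152, -336, -152, -48, -144] -> [-80, -8, -120, -48, -336, -152, -48, -144] -> [-80, -8, -120, -48] -> 4
  [30, 13, 46, 35] -> [240, 104, 368, 280] -> [] -> [] -> 0
  [9, -15, 36, 43, -3, -20, -49, 5, 14] -> [72, -120, 288, 344, -24, -160, -392, 40, 112] -> [-120, -24, -160, -392] -> [-120, -24, -160, -392] -> 4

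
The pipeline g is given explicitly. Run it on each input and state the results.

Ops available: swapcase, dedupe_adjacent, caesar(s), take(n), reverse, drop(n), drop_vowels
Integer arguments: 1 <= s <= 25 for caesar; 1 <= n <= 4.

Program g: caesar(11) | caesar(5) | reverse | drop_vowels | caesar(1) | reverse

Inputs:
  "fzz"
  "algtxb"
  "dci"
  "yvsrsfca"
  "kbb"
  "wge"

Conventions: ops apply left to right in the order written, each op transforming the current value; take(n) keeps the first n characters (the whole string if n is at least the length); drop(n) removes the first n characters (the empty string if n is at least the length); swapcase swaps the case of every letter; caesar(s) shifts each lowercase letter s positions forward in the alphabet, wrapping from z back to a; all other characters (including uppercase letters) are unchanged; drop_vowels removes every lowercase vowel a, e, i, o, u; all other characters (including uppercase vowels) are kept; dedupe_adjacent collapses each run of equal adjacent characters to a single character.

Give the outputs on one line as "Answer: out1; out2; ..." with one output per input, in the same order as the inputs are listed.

Execution, op by op:
  "fzz" -> "qkk" -> "vpp" -> "ppv" -> "ppv" -> "qqw" -> "wqq"
  "algtxb" -> "lwreim" -> "qbwjnr" -> "rnjwbq" -> "rnjwbq" -> "sokxcr" -> "rcxkos"
  "dci" -> "ont" -> "tsy" -> "yst" -> "yst" -> "ztu" -> "utz"
  "yvsrsfca" -> "jgdcdqnl" -> "olihivsq" -> "qsvihilo" -> "qsvhl" -> "rtwim" -> "miwtr"
  "kbb" -> "vmm" -> "arr" -> "rra" -> "rr" -> "ss" -> "ss"
  "wge" -> "hrp" -> "mwu" -> "uwm" -> "wm" -> "xn" -> "nx"

"wqq"; "rcxkos"; "utz"; "miwtr"; "ss"; "nx"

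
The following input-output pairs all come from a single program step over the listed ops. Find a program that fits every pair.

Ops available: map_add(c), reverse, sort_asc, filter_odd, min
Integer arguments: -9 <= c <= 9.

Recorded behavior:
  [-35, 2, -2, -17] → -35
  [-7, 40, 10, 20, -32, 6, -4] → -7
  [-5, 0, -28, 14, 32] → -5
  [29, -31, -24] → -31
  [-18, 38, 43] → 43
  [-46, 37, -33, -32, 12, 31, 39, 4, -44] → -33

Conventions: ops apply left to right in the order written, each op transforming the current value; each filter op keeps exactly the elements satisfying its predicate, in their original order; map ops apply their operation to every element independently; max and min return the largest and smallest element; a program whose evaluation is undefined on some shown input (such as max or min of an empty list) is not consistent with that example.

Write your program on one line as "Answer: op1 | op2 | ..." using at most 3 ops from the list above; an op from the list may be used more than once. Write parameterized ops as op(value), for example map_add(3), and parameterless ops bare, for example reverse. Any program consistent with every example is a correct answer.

filter_odd | min

Check, running the answer program on each example:
  [-35, 2, -2, -17] -> [-35, -17] -> -35
  [-7, 40, 10, 20, -32, 6, -4] -> [-7] -> -7
  [-5, 0, -28, 14, 32] -> [-5] -> -5
  [29, -31, -24] -> [29, -31] -> -31
  [-18, 38, 43] -> [43] -> 43
  [-46, 37, -33, -32, 12, 31, 39, 4, -44] -> [37, -33, 31, 39] -> -33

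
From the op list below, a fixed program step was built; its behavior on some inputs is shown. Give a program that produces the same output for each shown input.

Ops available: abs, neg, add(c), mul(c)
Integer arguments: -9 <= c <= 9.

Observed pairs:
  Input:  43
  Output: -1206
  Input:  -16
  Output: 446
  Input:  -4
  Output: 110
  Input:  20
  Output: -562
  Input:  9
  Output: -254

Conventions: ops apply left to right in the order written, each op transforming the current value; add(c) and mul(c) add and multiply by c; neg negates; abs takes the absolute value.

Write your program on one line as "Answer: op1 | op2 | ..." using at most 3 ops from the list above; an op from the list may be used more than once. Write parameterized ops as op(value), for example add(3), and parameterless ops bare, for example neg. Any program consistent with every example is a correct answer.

mul(4) | mul(-7) | add(-2)

Check, running the answer program on each example:
  43 -> 172 -> -1204 -> -1206
  -16 -> -64 -> 448 -> 446
  -4 -> -16 -> 112 -> 110
  20 -> 80 -> -560 -> -562
  9 -> 36 -> -252 -> -254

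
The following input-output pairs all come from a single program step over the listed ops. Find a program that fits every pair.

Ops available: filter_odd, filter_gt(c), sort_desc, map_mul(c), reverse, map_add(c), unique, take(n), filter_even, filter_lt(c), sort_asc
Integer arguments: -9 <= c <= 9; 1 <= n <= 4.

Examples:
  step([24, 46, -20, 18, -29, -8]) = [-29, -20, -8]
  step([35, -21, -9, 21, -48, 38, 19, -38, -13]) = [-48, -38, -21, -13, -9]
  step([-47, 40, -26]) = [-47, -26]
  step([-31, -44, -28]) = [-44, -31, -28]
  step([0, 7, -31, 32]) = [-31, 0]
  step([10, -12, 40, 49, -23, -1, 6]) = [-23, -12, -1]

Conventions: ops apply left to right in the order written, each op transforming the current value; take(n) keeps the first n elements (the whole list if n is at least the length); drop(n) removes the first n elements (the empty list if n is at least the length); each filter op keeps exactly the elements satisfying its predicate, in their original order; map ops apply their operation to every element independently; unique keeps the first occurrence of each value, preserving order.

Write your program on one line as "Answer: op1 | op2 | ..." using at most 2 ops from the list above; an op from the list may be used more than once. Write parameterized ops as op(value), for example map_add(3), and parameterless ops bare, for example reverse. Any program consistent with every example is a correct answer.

filter_lt(6) | sort_asc

Check, running the answer program on each example:
  [24, 46, -20, 18, -29, -8] -> [-20, -29, -8] -> [-29, -20, -8]
  [35, -21, -9, 21, -48, 38, 19, -38, -13] -> [-21, -9, -48, -38, -13] -> [-48, -38, -21, -13, -9]
  [-47, 40, -26] -> [-47, -26] -> [-47, -26]
  [-31, -44, -28] -> [-31, -44, -28] -> [-44, -31, -28]
  [0, 7, -31, 32] -> [0, -31] -> [-31, 0]
  [10, -12, 40, 49, -23, -1, 6] -> [-12, -23, -1] -> [-23, -12, -1]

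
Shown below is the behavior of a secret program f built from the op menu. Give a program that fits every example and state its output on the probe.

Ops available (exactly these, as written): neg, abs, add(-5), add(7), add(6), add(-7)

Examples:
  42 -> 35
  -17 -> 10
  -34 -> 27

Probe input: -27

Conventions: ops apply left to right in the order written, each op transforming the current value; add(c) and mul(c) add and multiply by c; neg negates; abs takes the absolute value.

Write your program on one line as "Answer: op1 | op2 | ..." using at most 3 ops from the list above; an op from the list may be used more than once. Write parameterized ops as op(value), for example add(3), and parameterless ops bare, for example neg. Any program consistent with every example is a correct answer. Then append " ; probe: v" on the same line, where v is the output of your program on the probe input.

abs | add(-7) ; probe: 20

Check, running the answer program on each example:
  42 -> 42 -> 35
  -17 -> 17 -> 10
  -34 -> 34 -> 27
  probe: -27 -> 27 -> 20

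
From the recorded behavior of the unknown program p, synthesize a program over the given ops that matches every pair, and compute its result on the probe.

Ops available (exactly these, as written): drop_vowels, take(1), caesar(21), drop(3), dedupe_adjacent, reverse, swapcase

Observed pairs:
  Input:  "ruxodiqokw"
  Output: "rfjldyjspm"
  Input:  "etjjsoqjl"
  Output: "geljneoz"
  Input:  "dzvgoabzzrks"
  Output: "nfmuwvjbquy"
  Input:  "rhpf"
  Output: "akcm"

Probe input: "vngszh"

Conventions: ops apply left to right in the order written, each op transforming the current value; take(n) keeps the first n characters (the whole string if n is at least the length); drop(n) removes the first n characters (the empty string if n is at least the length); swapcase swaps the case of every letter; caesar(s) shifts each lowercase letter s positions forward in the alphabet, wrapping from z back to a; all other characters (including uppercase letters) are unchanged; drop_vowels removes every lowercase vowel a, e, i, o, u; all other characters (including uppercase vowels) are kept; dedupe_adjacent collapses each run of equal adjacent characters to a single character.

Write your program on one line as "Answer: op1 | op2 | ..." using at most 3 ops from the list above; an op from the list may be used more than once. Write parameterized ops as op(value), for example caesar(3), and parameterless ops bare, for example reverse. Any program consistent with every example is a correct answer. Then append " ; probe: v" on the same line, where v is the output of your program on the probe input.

dedupe_adjacent | caesar(21) | reverse ; probe: "cunbiq"

Check, running the answer program on each example:
  "ruxodiqokw" -> "ruxodiqokw" -> "mpsjydljfr" -> "rfjldyjspm"
  "etjjsoqjl" -> "etjsoqjl" -> "zoenjleg" -> "geljneoz"
  "dzvgoabzzrks" -> "dzvgoabzrks" -> "yuqbjvwumfn" -> "nfmuwvjbquy"
  "rhpf" -> "rhpf" -> "mcka" -> "akcm"
  probe: "vngszh" -> "vngszh" -> "qibnuc" -> "cunbiq"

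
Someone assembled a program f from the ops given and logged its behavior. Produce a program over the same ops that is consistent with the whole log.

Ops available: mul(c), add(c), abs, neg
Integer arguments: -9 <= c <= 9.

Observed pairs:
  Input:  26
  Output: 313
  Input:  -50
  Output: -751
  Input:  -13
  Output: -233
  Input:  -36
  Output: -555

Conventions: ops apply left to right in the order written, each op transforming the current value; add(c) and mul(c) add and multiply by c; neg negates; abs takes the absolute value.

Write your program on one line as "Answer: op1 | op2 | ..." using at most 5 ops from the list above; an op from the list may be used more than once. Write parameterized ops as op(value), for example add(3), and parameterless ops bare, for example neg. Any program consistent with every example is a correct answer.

add(-3) | neg | mul(7) | mul(-2) | add(-9)

Check, running the answer program on each example:
  26 -> 23 -> -23 -> -161 -> 322 -> 313
  -50 -> -53 -> 53 -> 371 -> -742 -> -751
  -13 -> -16 -> 16 -> 112 -> -224 -> -233
  -36 -> -39 -> 39 -> 273 -> -546 -> -555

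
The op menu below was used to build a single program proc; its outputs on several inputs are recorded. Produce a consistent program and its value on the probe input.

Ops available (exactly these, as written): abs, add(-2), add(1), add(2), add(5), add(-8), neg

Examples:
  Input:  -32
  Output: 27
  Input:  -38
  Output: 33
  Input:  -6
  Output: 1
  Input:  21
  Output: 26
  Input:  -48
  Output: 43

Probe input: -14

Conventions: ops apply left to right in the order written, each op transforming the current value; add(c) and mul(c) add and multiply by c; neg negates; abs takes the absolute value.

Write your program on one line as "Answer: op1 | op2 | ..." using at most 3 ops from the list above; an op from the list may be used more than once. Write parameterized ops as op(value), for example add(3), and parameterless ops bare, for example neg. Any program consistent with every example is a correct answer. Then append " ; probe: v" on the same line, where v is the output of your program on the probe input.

add(5) | neg | abs ; probe: 9

Check, running the answer program on each example:
  -32 -> -27 -> 27 -> 27
  -38 -> -33 -> 33 -> 33
  -6 -> -1 -> 1 -> 1
  21 -> 26 -> -26 -> 26
  -48 -> -43 -> 43 -> 43
  probe: -14 -> -9 -> 9 -> 9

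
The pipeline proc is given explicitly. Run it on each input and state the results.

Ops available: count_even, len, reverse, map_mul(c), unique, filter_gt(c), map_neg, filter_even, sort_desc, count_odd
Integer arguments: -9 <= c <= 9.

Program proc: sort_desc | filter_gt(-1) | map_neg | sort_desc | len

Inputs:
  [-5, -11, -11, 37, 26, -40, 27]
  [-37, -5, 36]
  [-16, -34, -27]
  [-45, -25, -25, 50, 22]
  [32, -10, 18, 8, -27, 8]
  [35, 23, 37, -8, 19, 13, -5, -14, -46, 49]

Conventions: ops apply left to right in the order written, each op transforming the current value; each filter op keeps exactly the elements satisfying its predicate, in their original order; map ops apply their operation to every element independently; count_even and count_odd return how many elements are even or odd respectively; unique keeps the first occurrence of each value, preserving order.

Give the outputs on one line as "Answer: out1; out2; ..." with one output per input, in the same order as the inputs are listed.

3; 1; 0; 2; 4; 6

Execution, op by op:
  [-5, -11, -11, 37, 26, -40, 27] -> [37, 27, 26, -5, -11, -11, -40] -> [37, 27, 26] -> [-37, -27, -26] -> [-26, -27, -37] -> 3
  [-37, -5, 36] -> [36, -5, -37] -> [36] -> [-36] -> [-36] -> 1
  [-16, -34, -27] -> [-16, -27, -34] -> [] -> [] -> [] -> 0
  [-45, -25, -25, 50, 22] -> [50, 22, -25, -25, -45] -> [50, 22] -> [-50, -22] -> [-22, -50] -> 2
  [32, -10, 18, 8, -27, 8] -> [32, 18, 8, 8, -10, -27] -> [32, 18, 8, 8] -> [-32, -18, -8, -8] -> [-8, -8, -18, -32] -> 4
  [35, 23, 37, -8, 19, 13, -5, -14, -46, 49] -> [49, 37, 35, 23, 19, 13, -5, -8, -14, -46] -> [49, 37, 35, 23, 19, 13] -> [-49, -37, -35, -23, -19, -13] -> [-13, -19, -23, -35, -37, -49] -> 6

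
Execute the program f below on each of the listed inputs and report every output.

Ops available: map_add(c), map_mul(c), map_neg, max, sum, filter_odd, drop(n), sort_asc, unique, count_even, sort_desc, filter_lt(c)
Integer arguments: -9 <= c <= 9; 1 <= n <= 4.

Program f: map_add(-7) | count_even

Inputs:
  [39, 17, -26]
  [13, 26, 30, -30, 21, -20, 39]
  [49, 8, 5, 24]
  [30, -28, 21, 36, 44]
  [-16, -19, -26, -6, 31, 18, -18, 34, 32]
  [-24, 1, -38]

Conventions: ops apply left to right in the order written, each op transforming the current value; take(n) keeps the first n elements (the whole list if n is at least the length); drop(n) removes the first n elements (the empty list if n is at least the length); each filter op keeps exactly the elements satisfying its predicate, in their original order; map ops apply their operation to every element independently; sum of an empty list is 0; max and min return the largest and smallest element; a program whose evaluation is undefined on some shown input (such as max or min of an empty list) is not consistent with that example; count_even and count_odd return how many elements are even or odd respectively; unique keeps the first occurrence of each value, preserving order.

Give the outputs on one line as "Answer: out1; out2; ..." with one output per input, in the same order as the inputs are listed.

Execution, op by op:
  [39, 17, -26] -> [32, 10, -33] -> 2
  [13, 26, 30, -30, 21, -20, 39] -> [6, 19, 23, -37, 14, -27, 32] -> 3
  [49, 8, 5, 24] -> [42, 1, -2, 17] -> 2
  [30, -28, 21, 36, 44] -> [23, -35, 14, 29, 37] -> 1
  [-16, -19, -26, -6, 31, 18, -18, 34, 32] -> [-23, -26, -33, -13, 24, 11, -25, 27, 25] -> 2
  [-24, 1, -38] -> [-31, -6, -45] -> 1

2; 3; 2; 1; 2; 1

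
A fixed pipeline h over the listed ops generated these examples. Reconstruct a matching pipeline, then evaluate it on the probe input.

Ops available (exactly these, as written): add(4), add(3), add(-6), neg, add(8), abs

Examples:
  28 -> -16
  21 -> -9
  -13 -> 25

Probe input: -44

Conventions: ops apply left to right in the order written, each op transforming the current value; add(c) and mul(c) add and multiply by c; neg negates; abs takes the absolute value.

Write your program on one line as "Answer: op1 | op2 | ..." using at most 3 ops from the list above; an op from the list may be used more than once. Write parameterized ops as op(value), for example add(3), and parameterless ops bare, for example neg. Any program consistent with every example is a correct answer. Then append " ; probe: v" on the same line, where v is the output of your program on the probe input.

neg | add(4) | add(8) ; probe: 56

Check, running the answer program on each example:
  28 -> -28 -> -24 -> -16
  21 -> -21 -> -17 -> -9
  -13 -> 13 -> 17 -> 25
  probe: -44 -> 44 -> 48 -> 56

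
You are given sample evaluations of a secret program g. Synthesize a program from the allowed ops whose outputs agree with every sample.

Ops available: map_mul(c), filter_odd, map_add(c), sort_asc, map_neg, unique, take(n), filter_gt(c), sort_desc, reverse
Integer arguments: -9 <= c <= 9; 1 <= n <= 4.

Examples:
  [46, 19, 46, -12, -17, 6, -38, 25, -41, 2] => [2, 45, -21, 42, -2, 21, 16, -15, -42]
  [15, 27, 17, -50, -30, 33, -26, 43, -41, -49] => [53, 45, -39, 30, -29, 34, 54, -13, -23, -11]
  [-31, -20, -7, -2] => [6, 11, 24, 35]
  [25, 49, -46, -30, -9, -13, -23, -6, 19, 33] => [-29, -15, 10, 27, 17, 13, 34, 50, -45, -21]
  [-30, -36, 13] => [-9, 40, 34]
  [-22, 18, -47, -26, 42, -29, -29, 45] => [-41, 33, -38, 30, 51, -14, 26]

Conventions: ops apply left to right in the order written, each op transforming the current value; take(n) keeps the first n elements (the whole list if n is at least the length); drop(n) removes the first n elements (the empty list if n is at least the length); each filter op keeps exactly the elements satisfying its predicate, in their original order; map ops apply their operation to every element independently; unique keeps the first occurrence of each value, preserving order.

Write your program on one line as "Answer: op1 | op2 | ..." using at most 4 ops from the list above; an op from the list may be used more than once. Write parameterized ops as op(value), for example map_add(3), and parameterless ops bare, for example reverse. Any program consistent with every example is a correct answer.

unique | map_neg | reverse | map_add(4)

Check, running the answer program on each example:
  [46, 19, 46, -12, -17, 6, -38, 25, -41, 2] -> [46, 19, -12, -17, 6, -38, 25, -41, 2] -> [-46, -19, 12, 17, -6, 38, -25, 41, -2] -> [-2, 41, -25, 38, -6, 17, 12, -19, -46] -> [2, 45, -21, 42, -2, 21, 16, -15, -42]
  [15, 27, 17, -50, -30, 33, -26, 43, -41, -49] -> [15, 27, 17, -50, -30, 33, -26, 43, -41, -49] -> [-15, -27, -17, 50, 30, -33, 26, -43, 41, 49] -> [49, 41, -43, 26, -33, 30, 50, -17, -27, -15] -> [53, 45, -39, 30, -29, 34, 54, -13, -23, -11]
  [-31, -20, -7, -2] -> [-31, -20, -7, -2] -> [31, 20, 7, 2] -> [2, 7, 20, 31] -> [6, 11, 24, 35]
  [25, 49, -46, -30, -9, -13, -23, -6, 19, 33] -> [25, 49, -46, -30, -9, -13, -23, -6, 19, 33] -> [-25, -49, 46, 30, 9, 13, 23, 6, -19, -33] -> [-33, -19, 6, 23, 13, 9, 30, 46, -49, -25] -> [-29, -15, 10, 27, 17, 13, 34, 50, -45, -21]
  [-30, -36, 13] -> [-30, -36, 13] -> [30, 36, -13] -> [-13, 36, 30] -> [-9, 40, 34]
  [-22, 18, -47, -26, 42, -29, -29, 45] -> [-22, 18, -47, -26, 42, -29, 45] -> [22, -18, 47, 26, -42, 29, -45] -> [-45, 29, -42, 26, 47, -18, 22] -> [-41, 33, -38, 30, 51, -14, 26]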